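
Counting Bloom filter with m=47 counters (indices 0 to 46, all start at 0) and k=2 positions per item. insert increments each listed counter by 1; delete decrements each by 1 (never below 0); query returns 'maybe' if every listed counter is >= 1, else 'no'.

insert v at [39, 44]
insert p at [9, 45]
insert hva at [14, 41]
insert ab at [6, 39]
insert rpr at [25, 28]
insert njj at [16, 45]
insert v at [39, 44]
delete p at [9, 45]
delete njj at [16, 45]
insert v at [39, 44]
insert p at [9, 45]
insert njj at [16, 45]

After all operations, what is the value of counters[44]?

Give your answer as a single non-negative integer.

Answer: 3

Derivation:
Step 1: insert v at [39, 44] -> counters=[0,0,0,0,0,0,0,0,0,0,0,0,0,0,0,0,0,0,0,0,0,0,0,0,0,0,0,0,0,0,0,0,0,0,0,0,0,0,0,1,0,0,0,0,1,0,0]
Step 2: insert p at [9, 45] -> counters=[0,0,0,0,0,0,0,0,0,1,0,0,0,0,0,0,0,0,0,0,0,0,0,0,0,0,0,0,0,0,0,0,0,0,0,0,0,0,0,1,0,0,0,0,1,1,0]
Step 3: insert hva at [14, 41] -> counters=[0,0,0,0,0,0,0,0,0,1,0,0,0,0,1,0,0,0,0,0,0,0,0,0,0,0,0,0,0,0,0,0,0,0,0,0,0,0,0,1,0,1,0,0,1,1,0]
Step 4: insert ab at [6, 39] -> counters=[0,0,0,0,0,0,1,0,0,1,0,0,0,0,1,0,0,0,0,0,0,0,0,0,0,0,0,0,0,0,0,0,0,0,0,0,0,0,0,2,0,1,0,0,1,1,0]
Step 5: insert rpr at [25, 28] -> counters=[0,0,0,0,0,0,1,0,0,1,0,0,0,0,1,0,0,0,0,0,0,0,0,0,0,1,0,0,1,0,0,0,0,0,0,0,0,0,0,2,0,1,0,0,1,1,0]
Step 6: insert njj at [16, 45] -> counters=[0,0,0,0,0,0,1,0,0,1,0,0,0,0,1,0,1,0,0,0,0,0,0,0,0,1,0,0,1,0,0,0,0,0,0,0,0,0,0,2,0,1,0,0,1,2,0]
Step 7: insert v at [39, 44] -> counters=[0,0,0,0,0,0,1,0,0,1,0,0,0,0,1,0,1,0,0,0,0,0,0,0,0,1,0,0,1,0,0,0,0,0,0,0,0,0,0,3,0,1,0,0,2,2,0]
Step 8: delete p at [9, 45] -> counters=[0,0,0,0,0,0,1,0,0,0,0,0,0,0,1,0,1,0,0,0,0,0,0,0,0,1,0,0,1,0,0,0,0,0,0,0,0,0,0,3,0,1,0,0,2,1,0]
Step 9: delete njj at [16, 45] -> counters=[0,0,0,0,0,0,1,0,0,0,0,0,0,0,1,0,0,0,0,0,0,0,0,0,0,1,0,0,1,0,0,0,0,0,0,0,0,0,0,3,0,1,0,0,2,0,0]
Step 10: insert v at [39, 44] -> counters=[0,0,0,0,0,0,1,0,0,0,0,0,0,0,1,0,0,0,0,0,0,0,0,0,0,1,0,0,1,0,0,0,0,0,0,0,0,0,0,4,0,1,0,0,3,0,0]
Step 11: insert p at [9, 45] -> counters=[0,0,0,0,0,0,1,0,0,1,0,0,0,0,1,0,0,0,0,0,0,0,0,0,0,1,0,0,1,0,0,0,0,0,0,0,0,0,0,4,0,1,0,0,3,1,0]
Step 12: insert njj at [16, 45] -> counters=[0,0,0,0,0,0,1,0,0,1,0,0,0,0,1,0,1,0,0,0,0,0,0,0,0,1,0,0,1,0,0,0,0,0,0,0,0,0,0,4,0,1,0,0,3,2,0]
Final counters=[0,0,0,0,0,0,1,0,0,1,0,0,0,0,1,0,1,0,0,0,0,0,0,0,0,1,0,0,1,0,0,0,0,0,0,0,0,0,0,4,0,1,0,0,3,2,0] -> counters[44]=3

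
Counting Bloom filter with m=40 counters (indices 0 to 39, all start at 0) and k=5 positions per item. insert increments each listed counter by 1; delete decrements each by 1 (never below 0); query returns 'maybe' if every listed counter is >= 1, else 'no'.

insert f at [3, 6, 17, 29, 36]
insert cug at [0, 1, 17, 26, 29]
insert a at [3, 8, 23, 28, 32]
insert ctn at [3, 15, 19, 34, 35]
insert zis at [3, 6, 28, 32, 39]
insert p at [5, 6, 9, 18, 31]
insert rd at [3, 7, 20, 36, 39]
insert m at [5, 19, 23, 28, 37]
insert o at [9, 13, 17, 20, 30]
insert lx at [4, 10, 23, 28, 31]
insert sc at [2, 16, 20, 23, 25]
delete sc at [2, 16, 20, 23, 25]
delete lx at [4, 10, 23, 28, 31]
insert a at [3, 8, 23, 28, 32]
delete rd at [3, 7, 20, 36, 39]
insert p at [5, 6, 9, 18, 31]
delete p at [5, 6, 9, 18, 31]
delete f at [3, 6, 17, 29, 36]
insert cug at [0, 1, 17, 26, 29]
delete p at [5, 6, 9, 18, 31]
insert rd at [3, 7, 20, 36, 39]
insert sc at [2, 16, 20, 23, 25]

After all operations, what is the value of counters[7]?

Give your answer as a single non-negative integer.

Step 1: insert f at [3, 6, 17, 29, 36] -> counters=[0,0,0,1,0,0,1,0,0,0,0,0,0,0,0,0,0,1,0,0,0,0,0,0,0,0,0,0,0,1,0,0,0,0,0,0,1,0,0,0]
Step 2: insert cug at [0, 1, 17, 26, 29] -> counters=[1,1,0,1,0,0,1,0,0,0,0,0,0,0,0,0,0,2,0,0,0,0,0,0,0,0,1,0,0,2,0,0,0,0,0,0,1,0,0,0]
Step 3: insert a at [3, 8, 23, 28, 32] -> counters=[1,1,0,2,0,0,1,0,1,0,0,0,0,0,0,0,0,2,0,0,0,0,0,1,0,0,1,0,1,2,0,0,1,0,0,0,1,0,0,0]
Step 4: insert ctn at [3, 15, 19, 34, 35] -> counters=[1,1,0,3,0,0,1,0,1,0,0,0,0,0,0,1,0,2,0,1,0,0,0,1,0,0,1,0,1,2,0,0,1,0,1,1,1,0,0,0]
Step 5: insert zis at [3, 6, 28, 32, 39] -> counters=[1,1,0,4,0,0,2,0,1,0,0,0,0,0,0,1,0,2,0,1,0,0,0,1,0,0,1,0,2,2,0,0,2,0,1,1,1,0,0,1]
Step 6: insert p at [5, 6, 9, 18, 31] -> counters=[1,1,0,4,0,1,3,0,1,1,0,0,0,0,0,1,0,2,1,1,0,0,0,1,0,0,1,0,2,2,0,1,2,0,1,1,1,0,0,1]
Step 7: insert rd at [3, 7, 20, 36, 39] -> counters=[1,1,0,5,0,1,3,1,1,1,0,0,0,0,0,1,0,2,1,1,1,0,0,1,0,0,1,0,2,2,0,1,2,0,1,1,2,0,0,2]
Step 8: insert m at [5, 19, 23, 28, 37] -> counters=[1,1,0,5,0,2,3,1,1,1,0,0,0,0,0,1,0,2,1,2,1,0,0,2,0,0,1,0,3,2,0,1,2,0,1,1,2,1,0,2]
Step 9: insert o at [9, 13, 17, 20, 30] -> counters=[1,1,0,5,0,2,3,1,1,2,0,0,0,1,0,1,0,3,1,2,2,0,0,2,0,0,1,0,3,2,1,1,2,0,1,1,2,1,0,2]
Step 10: insert lx at [4, 10, 23, 28, 31] -> counters=[1,1,0,5,1,2,3,1,1,2,1,0,0,1,0,1,0,3,1,2,2,0,0,3,0,0,1,0,4,2,1,2,2,0,1,1,2,1,0,2]
Step 11: insert sc at [2, 16, 20, 23, 25] -> counters=[1,1,1,5,1,2,3,1,1,2,1,0,0,1,0,1,1,3,1,2,3,0,0,4,0,1,1,0,4,2,1,2,2,0,1,1,2,1,0,2]
Step 12: delete sc at [2, 16, 20, 23, 25] -> counters=[1,1,0,5,1,2,3,1,1,2,1,0,0,1,0,1,0,3,1,2,2,0,0,3,0,0,1,0,4,2,1,2,2,0,1,1,2,1,0,2]
Step 13: delete lx at [4, 10, 23, 28, 31] -> counters=[1,1,0,5,0,2,3,1,1,2,0,0,0,1,0,1,0,3,1,2,2,0,0,2,0,0,1,0,3,2,1,1,2,0,1,1,2,1,0,2]
Step 14: insert a at [3, 8, 23, 28, 32] -> counters=[1,1,0,6,0,2,3,1,2,2,0,0,0,1,0,1,0,3,1,2,2,0,0,3,0,0,1,0,4,2,1,1,3,0,1,1,2,1,0,2]
Step 15: delete rd at [3, 7, 20, 36, 39] -> counters=[1,1,0,5,0,2,3,0,2,2,0,0,0,1,0,1,0,3,1,2,1,0,0,3,0,0,1,0,4,2,1,1,3,0,1,1,1,1,0,1]
Step 16: insert p at [5, 6, 9, 18, 31] -> counters=[1,1,0,5,0,3,4,0,2,3,0,0,0,1,0,1,0,3,2,2,1,0,0,3,0,0,1,0,4,2,1,2,3,0,1,1,1,1,0,1]
Step 17: delete p at [5, 6, 9, 18, 31] -> counters=[1,1,0,5,0,2,3,0,2,2,0,0,0,1,0,1,0,3,1,2,1,0,0,3,0,0,1,0,4,2,1,1,3,0,1,1,1,1,0,1]
Step 18: delete f at [3, 6, 17, 29, 36] -> counters=[1,1,0,4,0,2,2,0,2,2,0,0,0,1,0,1,0,2,1,2,1,0,0,3,0,0,1,0,4,1,1,1,3,0,1,1,0,1,0,1]
Step 19: insert cug at [0, 1, 17, 26, 29] -> counters=[2,2,0,4,0,2,2,0,2,2,0,0,0,1,0,1,0,3,1,2,1,0,0,3,0,0,2,0,4,2,1,1,3,0,1,1,0,1,0,1]
Step 20: delete p at [5, 6, 9, 18, 31] -> counters=[2,2,0,4,0,1,1,0,2,1,0,0,0,1,0,1,0,3,0,2,1,0,0,3,0,0,2,0,4,2,1,0,3,0,1,1,0,1,0,1]
Step 21: insert rd at [3, 7, 20, 36, 39] -> counters=[2,2,0,5,0,1,1,1,2,1,0,0,0,1,0,1,0,3,0,2,2,0,0,3,0,0,2,0,4,2,1,0,3,0,1,1,1,1,0,2]
Step 22: insert sc at [2, 16, 20, 23, 25] -> counters=[2,2,1,5,0,1,1,1,2,1,0,0,0,1,0,1,1,3,0,2,3,0,0,4,0,1,2,0,4,2,1,0,3,0,1,1,1,1,0,2]
Final counters=[2,2,1,5,0,1,1,1,2,1,0,0,0,1,0,1,1,3,0,2,3,0,0,4,0,1,2,0,4,2,1,0,3,0,1,1,1,1,0,2] -> counters[7]=1

Answer: 1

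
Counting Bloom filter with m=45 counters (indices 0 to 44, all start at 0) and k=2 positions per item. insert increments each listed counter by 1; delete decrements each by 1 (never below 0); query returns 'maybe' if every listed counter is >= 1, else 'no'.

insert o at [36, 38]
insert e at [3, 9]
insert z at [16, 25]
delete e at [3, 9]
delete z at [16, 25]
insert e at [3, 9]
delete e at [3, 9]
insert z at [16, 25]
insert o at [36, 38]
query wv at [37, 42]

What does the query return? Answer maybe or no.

Step 1: insert o at [36, 38] -> counters=[0,0,0,0,0,0,0,0,0,0,0,0,0,0,0,0,0,0,0,0,0,0,0,0,0,0,0,0,0,0,0,0,0,0,0,0,1,0,1,0,0,0,0,0,0]
Step 2: insert e at [3, 9] -> counters=[0,0,0,1,0,0,0,0,0,1,0,0,0,0,0,0,0,0,0,0,0,0,0,0,0,0,0,0,0,0,0,0,0,0,0,0,1,0,1,0,0,0,0,0,0]
Step 3: insert z at [16, 25] -> counters=[0,0,0,1,0,0,0,0,0,1,0,0,0,0,0,0,1,0,0,0,0,0,0,0,0,1,0,0,0,0,0,0,0,0,0,0,1,0,1,0,0,0,0,0,0]
Step 4: delete e at [3, 9] -> counters=[0,0,0,0,0,0,0,0,0,0,0,0,0,0,0,0,1,0,0,0,0,0,0,0,0,1,0,0,0,0,0,0,0,0,0,0,1,0,1,0,0,0,0,0,0]
Step 5: delete z at [16, 25] -> counters=[0,0,0,0,0,0,0,0,0,0,0,0,0,0,0,0,0,0,0,0,0,0,0,0,0,0,0,0,0,0,0,0,0,0,0,0,1,0,1,0,0,0,0,0,0]
Step 6: insert e at [3, 9] -> counters=[0,0,0,1,0,0,0,0,0,1,0,0,0,0,0,0,0,0,0,0,0,0,0,0,0,0,0,0,0,0,0,0,0,0,0,0,1,0,1,0,0,0,0,0,0]
Step 7: delete e at [3, 9] -> counters=[0,0,0,0,0,0,0,0,0,0,0,0,0,0,0,0,0,0,0,0,0,0,0,0,0,0,0,0,0,0,0,0,0,0,0,0,1,0,1,0,0,0,0,0,0]
Step 8: insert z at [16, 25] -> counters=[0,0,0,0,0,0,0,0,0,0,0,0,0,0,0,0,1,0,0,0,0,0,0,0,0,1,0,0,0,0,0,0,0,0,0,0,1,0,1,0,0,0,0,0,0]
Step 9: insert o at [36, 38] -> counters=[0,0,0,0,0,0,0,0,0,0,0,0,0,0,0,0,1,0,0,0,0,0,0,0,0,1,0,0,0,0,0,0,0,0,0,0,2,0,2,0,0,0,0,0,0]
Query wv: check counters[37]=0 counters[42]=0 -> no

Answer: no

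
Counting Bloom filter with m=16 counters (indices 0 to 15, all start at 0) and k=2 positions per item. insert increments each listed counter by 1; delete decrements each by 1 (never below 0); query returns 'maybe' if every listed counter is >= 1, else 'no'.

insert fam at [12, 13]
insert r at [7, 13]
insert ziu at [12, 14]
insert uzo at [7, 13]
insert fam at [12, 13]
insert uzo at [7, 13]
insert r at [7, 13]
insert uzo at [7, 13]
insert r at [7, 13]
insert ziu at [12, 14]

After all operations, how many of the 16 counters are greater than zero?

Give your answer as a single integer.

Answer: 4

Derivation:
Step 1: insert fam at [12, 13] -> counters=[0,0,0,0,0,0,0,0,0,0,0,0,1,1,0,0]
Step 2: insert r at [7, 13] -> counters=[0,0,0,0,0,0,0,1,0,0,0,0,1,2,0,0]
Step 3: insert ziu at [12, 14] -> counters=[0,0,0,0,0,0,0,1,0,0,0,0,2,2,1,0]
Step 4: insert uzo at [7, 13] -> counters=[0,0,0,0,0,0,0,2,0,0,0,0,2,3,1,0]
Step 5: insert fam at [12, 13] -> counters=[0,0,0,0,0,0,0,2,0,0,0,0,3,4,1,0]
Step 6: insert uzo at [7, 13] -> counters=[0,0,0,0,0,0,0,3,0,0,0,0,3,5,1,0]
Step 7: insert r at [7, 13] -> counters=[0,0,0,0,0,0,0,4,0,0,0,0,3,6,1,0]
Step 8: insert uzo at [7, 13] -> counters=[0,0,0,0,0,0,0,5,0,0,0,0,3,7,1,0]
Step 9: insert r at [7, 13] -> counters=[0,0,0,0,0,0,0,6,0,0,0,0,3,8,1,0]
Step 10: insert ziu at [12, 14] -> counters=[0,0,0,0,0,0,0,6,0,0,0,0,4,8,2,0]
Final counters=[0,0,0,0,0,0,0,6,0,0,0,0,4,8,2,0] -> 4 nonzero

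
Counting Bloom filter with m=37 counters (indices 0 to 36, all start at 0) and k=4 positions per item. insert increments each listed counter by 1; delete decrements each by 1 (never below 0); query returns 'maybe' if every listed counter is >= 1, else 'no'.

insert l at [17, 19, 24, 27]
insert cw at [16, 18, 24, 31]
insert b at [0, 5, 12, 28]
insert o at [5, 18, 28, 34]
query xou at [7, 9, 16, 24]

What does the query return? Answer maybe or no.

Answer: no

Derivation:
Step 1: insert l at [17, 19, 24, 27] -> counters=[0,0,0,0,0,0,0,0,0,0,0,0,0,0,0,0,0,1,0,1,0,0,0,0,1,0,0,1,0,0,0,0,0,0,0,0,0]
Step 2: insert cw at [16, 18, 24, 31] -> counters=[0,0,0,0,0,0,0,0,0,0,0,0,0,0,0,0,1,1,1,1,0,0,0,0,2,0,0,1,0,0,0,1,0,0,0,0,0]
Step 3: insert b at [0, 5, 12, 28] -> counters=[1,0,0,0,0,1,0,0,0,0,0,0,1,0,0,0,1,1,1,1,0,0,0,0,2,0,0,1,1,0,0,1,0,0,0,0,0]
Step 4: insert o at [5, 18, 28, 34] -> counters=[1,0,0,0,0,2,0,0,0,0,0,0,1,0,0,0,1,1,2,1,0,0,0,0,2,0,0,1,2,0,0,1,0,0,1,0,0]
Query xou: check counters[7]=0 counters[9]=0 counters[16]=1 counters[24]=2 -> no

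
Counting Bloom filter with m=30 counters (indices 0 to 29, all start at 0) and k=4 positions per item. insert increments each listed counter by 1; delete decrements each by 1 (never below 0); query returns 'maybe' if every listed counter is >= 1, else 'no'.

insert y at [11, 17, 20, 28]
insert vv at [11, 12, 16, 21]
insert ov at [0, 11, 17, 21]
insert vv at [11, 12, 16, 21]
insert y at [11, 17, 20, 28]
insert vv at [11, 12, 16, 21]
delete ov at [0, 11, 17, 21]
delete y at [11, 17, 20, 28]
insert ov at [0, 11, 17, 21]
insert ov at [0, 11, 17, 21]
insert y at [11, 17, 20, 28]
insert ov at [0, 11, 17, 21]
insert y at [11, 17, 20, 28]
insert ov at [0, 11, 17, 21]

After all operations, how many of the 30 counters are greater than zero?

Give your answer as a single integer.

Step 1: insert y at [11, 17, 20, 28] -> counters=[0,0,0,0,0,0,0,0,0,0,0,1,0,0,0,0,0,1,0,0,1,0,0,0,0,0,0,0,1,0]
Step 2: insert vv at [11, 12, 16, 21] -> counters=[0,0,0,0,0,0,0,0,0,0,0,2,1,0,0,0,1,1,0,0,1,1,0,0,0,0,0,0,1,0]
Step 3: insert ov at [0, 11, 17, 21] -> counters=[1,0,0,0,0,0,0,0,0,0,0,3,1,0,0,0,1,2,0,0,1,2,0,0,0,0,0,0,1,0]
Step 4: insert vv at [11, 12, 16, 21] -> counters=[1,0,0,0,0,0,0,0,0,0,0,4,2,0,0,0,2,2,0,0,1,3,0,0,0,0,0,0,1,0]
Step 5: insert y at [11, 17, 20, 28] -> counters=[1,0,0,0,0,0,0,0,0,0,0,5,2,0,0,0,2,3,0,0,2,3,0,0,0,0,0,0,2,0]
Step 6: insert vv at [11, 12, 16, 21] -> counters=[1,0,0,0,0,0,0,0,0,0,0,6,3,0,0,0,3,3,0,0,2,4,0,0,0,0,0,0,2,0]
Step 7: delete ov at [0, 11, 17, 21] -> counters=[0,0,0,0,0,0,0,0,0,0,0,5,3,0,0,0,3,2,0,0,2,3,0,0,0,0,0,0,2,0]
Step 8: delete y at [11, 17, 20, 28] -> counters=[0,0,0,0,0,0,0,0,0,0,0,4,3,0,0,0,3,1,0,0,1,3,0,0,0,0,0,0,1,0]
Step 9: insert ov at [0, 11, 17, 21] -> counters=[1,0,0,0,0,0,0,0,0,0,0,5,3,0,0,0,3,2,0,0,1,4,0,0,0,0,0,0,1,0]
Step 10: insert ov at [0, 11, 17, 21] -> counters=[2,0,0,0,0,0,0,0,0,0,0,6,3,0,0,0,3,3,0,0,1,5,0,0,0,0,0,0,1,0]
Step 11: insert y at [11, 17, 20, 28] -> counters=[2,0,0,0,0,0,0,0,0,0,0,7,3,0,0,0,3,4,0,0,2,5,0,0,0,0,0,0,2,0]
Step 12: insert ov at [0, 11, 17, 21] -> counters=[3,0,0,0,0,0,0,0,0,0,0,8,3,0,0,0,3,5,0,0,2,6,0,0,0,0,0,0,2,0]
Step 13: insert y at [11, 17, 20, 28] -> counters=[3,0,0,0,0,0,0,0,0,0,0,9,3,0,0,0,3,6,0,0,3,6,0,0,0,0,0,0,3,0]
Step 14: insert ov at [0, 11, 17, 21] -> counters=[4,0,0,0,0,0,0,0,0,0,0,10,3,0,0,0,3,7,0,0,3,7,0,0,0,0,0,0,3,0]
Final counters=[4,0,0,0,0,0,0,0,0,0,0,10,3,0,0,0,3,7,0,0,3,7,0,0,0,0,0,0,3,0] -> 8 nonzero

Answer: 8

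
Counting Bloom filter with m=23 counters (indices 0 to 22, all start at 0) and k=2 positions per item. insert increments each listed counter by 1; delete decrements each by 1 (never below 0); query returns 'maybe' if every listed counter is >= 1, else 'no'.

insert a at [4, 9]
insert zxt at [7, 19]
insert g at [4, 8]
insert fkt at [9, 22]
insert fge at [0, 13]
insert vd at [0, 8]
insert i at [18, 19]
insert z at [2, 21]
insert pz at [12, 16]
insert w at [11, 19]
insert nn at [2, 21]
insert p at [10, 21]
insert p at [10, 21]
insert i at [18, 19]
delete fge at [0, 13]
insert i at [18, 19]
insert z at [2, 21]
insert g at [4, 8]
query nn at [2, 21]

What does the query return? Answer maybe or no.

Answer: maybe

Derivation:
Step 1: insert a at [4, 9] -> counters=[0,0,0,0,1,0,0,0,0,1,0,0,0,0,0,0,0,0,0,0,0,0,0]
Step 2: insert zxt at [7, 19] -> counters=[0,0,0,0,1,0,0,1,0,1,0,0,0,0,0,0,0,0,0,1,0,0,0]
Step 3: insert g at [4, 8] -> counters=[0,0,0,0,2,0,0,1,1,1,0,0,0,0,0,0,0,0,0,1,0,0,0]
Step 4: insert fkt at [9, 22] -> counters=[0,0,0,0,2,0,0,1,1,2,0,0,0,0,0,0,0,0,0,1,0,0,1]
Step 5: insert fge at [0, 13] -> counters=[1,0,0,0,2,0,0,1,1,2,0,0,0,1,0,0,0,0,0,1,0,0,1]
Step 6: insert vd at [0, 8] -> counters=[2,0,0,0,2,0,0,1,2,2,0,0,0,1,0,0,0,0,0,1,0,0,1]
Step 7: insert i at [18, 19] -> counters=[2,0,0,0,2,0,0,1,2,2,0,0,0,1,0,0,0,0,1,2,0,0,1]
Step 8: insert z at [2, 21] -> counters=[2,0,1,0,2,0,0,1,2,2,0,0,0,1,0,0,0,0,1,2,0,1,1]
Step 9: insert pz at [12, 16] -> counters=[2,0,1,0,2,0,0,1,2,2,0,0,1,1,0,0,1,0,1,2,0,1,1]
Step 10: insert w at [11, 19] -> counters=[2,0,1,0,2,0,0,1,2,2,0,1,1,1,0,0,1,0,1,3,0,1,1]
Step 11: insert nn at [2, 21] -> counters=[2,0,2,0,2,0,0,1,2,2,0,1,1,1,0,0,1,0,1,3,0,2,1]
Step 12: insert p at [10, 21] -> counters=[2,0,2,0,2,0,0,1,2,2,1,1,1,1,0,0,1,0,1,3,0,3,1]
Step 13: insert p at [10, 21] -> counters=[2,0,2,0,2,0,0,1,2,2,2,1,1,1,0,0,1,0,1,3,0,4,1]
Step 14: insert i at [18, 19] -> counters=[2,0,2,0,2,0,0,1,2,2,2,1,1,1,0,0,1,0,2,4,0,4,1]
Step 15: delete fge at [0, 13] -> counters=[1,0,2,0,2,0,0,1,2,2,2,1,1,0,0,0,1,0,2,4,0,4,1]
Step 16: insert i at [18, 19] -> counters=[1,0,2,0,2,0,0,1,2,2,2,1,1,0,0,0,1,0,3,5,0,4,1]
Step 17: insert z at [2, 21] -> counters=[1,0,3,0,2,0,0,1,2,2,2,1,1,0,0,0,1,0,3,5,0,5,1]
Step 18: insert g at [4, 8] -> counters=[1,0,3,0,3,0,0,1,3,2,2,1,1,0,0,0,1,0,3,5,0,5,1]
Query nn: check counters[2]=3 counters[21]=5 -> maybe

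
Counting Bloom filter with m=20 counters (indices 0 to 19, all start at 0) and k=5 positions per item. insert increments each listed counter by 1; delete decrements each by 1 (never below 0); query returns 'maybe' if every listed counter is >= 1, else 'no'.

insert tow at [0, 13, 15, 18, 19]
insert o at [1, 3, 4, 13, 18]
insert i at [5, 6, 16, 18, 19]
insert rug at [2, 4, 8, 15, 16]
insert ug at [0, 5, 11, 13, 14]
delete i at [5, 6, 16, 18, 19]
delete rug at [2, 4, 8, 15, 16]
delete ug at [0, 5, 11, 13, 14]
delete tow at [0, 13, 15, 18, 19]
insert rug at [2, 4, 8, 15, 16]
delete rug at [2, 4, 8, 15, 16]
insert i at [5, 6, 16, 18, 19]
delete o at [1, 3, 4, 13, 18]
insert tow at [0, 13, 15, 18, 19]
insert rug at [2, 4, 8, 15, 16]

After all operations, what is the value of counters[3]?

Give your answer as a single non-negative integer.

Answer: 0

Derivation:
Step 1: insert tow at [0, 13, 15, 18, 19] -> counters=[1,0,0,0,0,0,0,0,0,0,0,0,0,1,0,1,0,0,1,1]
Step 2: insert o at [1, 3, 4, 13, 18] -> counters=[1,1,0,1,1,0,0,0,0,0,0,0,0,2,0,1,0,0,2,1]
Step 3: insert i at [5, 6, 16, 18, 19] -> counters=[1,1,0,1,1,1,1,0,0,0,0,0,0,2,0,1,1,0,3,2]
Step 4: insert rug at [2, 4, 8, 15, 16] -> counters=[1,1,1,1,2,1,1,0,1,0,0,0,0,2,0,2,2,0,3,2]
Step 5: insert ug at [0, 5, 11, 13, 14] -> counters=[2,1,1,1,2,2,1,0,1,0,0,1,0,3,1,2,2,0,3,2]
Step 6: delete i at [5, 6, 16, 18, 19] -> counters=[2,1,1,1,2,1,0,0,1,0,0,1,0,3,1,2,1,0,2,1]
Step 7: delete rug at [2, 4, 8, 15, 16] -> counters=[2,1,0,1,1,1,0,0,0,0,0,1,0,3,1,1,0,0,2,1]
Step 8: delete ug at [0, 5, 11, 13, 14] -> counters=[1,1,0,1,1,0,0,0,0,0,0,0,0,2,0,1,0,0,2,1]
Step 9: delete tow at [0, 13, 15, 18, 19] -> counters=[0,1,0,1,1,0,0,0,0,0,0,0,0,1,0,0,0,0,1,0]
Step 10: insert rug at [2, 4, 8, 15, 16] -> counters=[0,1,1,1,2,0,0,0,1,0,0,0,0,1,0,1,1,0,1,0]
Step 11: delete rug at [2, 4, 8, 15, 16] -> counters=[0,1,0,1,1,0,0,0,0,0,0,0,0,1,0,0,0,0,1,0]
Step 12: insert i at [5, 6, 16, 18, 19] -> counters=[0,1,0,1,1,1,1,0,0,0,0,0,0,1,0,0,1,0,2,1]
Step 13: delete o at [1, 3, 4, 13, 18] -> counters=[0,0,0,0,0,1,1,0,0,0,0,0,0,0,0,0,1,0,1,1]
Step 14: insert tow at [0, 13, 15, 18, 19] -> counters=[1,0,0,0,0,1,1,0,0,0,0,0,0,1,0,1,1,0,2,2]
Step 15: insert rug at [2, 4, 8, 15, 16] -> counters=[1,0,1,0,1,1,1,0,1,0,0,0,0,1,0,2,2,0,2,2]
Final counters=[1,0,1,0,1,1,1,0,1,0,0,0,0,1,0,2,2,0,2,2] -> counters[3]=0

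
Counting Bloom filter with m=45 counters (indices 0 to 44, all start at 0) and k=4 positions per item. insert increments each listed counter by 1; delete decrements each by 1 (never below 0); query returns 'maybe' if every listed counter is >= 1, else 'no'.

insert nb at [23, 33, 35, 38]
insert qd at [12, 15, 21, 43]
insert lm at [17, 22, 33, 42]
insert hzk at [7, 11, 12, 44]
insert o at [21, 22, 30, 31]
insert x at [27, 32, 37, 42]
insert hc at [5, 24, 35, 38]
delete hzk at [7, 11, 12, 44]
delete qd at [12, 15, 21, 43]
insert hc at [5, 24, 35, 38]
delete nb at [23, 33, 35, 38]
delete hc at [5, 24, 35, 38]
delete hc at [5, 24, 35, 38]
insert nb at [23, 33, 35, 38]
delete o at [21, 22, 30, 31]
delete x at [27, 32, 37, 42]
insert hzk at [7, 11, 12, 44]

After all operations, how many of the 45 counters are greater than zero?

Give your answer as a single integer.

Step 1: insert nb at [23, 33, 35, 38] -> counters=[0,0,0,0,0,0,0,0,0,0,0,0,0,0,0,0,0,0,0,0,0,0,0,1,0,0,0,0,0,0,0,0,0,1,0,1,0,0,1,0,0,0,0,0,0]
Step 2: insert qd at [12, 15, 21, 43] -> counters=[0,0,0,0,0,0,0,0,0,0,0,0,1,0,0,1,0,0,0,0,0,1,0,1,0,0,0,0,0,0,0,0,0,1,0,1,0,0,1,0,0,0,0,1,0]
Step 3: insert lm at [17, 22, 33, 42] -> counters=[0,0,0,0,0,0,0,0,0,0,0,0,1,0,0,1,0,1,0,0,0,1,1,1,0,0,0,0,0,0,0,0,0,2,0,1,0,0,1,0,0,0,1,1,0]
Step 4: insert hzk at [7, 11, 12, 44] -> counters=[0,0,0,0,0,0,0,1,0,0,0,1,2,0,0,1,0,1,0,0,0,1,1,1,0,0,0,0,0,0,0,0,0,2,0,1,0,0,1,0,0,0,1,1,1]
Step 5: insert o at [21, 22, 30, 31] -> counters=[0,0,0,0,0,0,0,1,0,0,0,1,2,0,0,1,0,1,0,0,0,2,2,1,0,0,0,0,0,0,1,1,0,2,0,1,0,0,1,0,0,0,1,1,1]
Step 6: insert x at [27, 32, 37, 42] -> counters=[0,0,0,0,0,0,0,1,0,0,0,1,2,0,0,1,0,1,0,0,0,2,2,1,0,0,0,1,0,0,1,1,1,2,0,1,0,1,1,0,0,0,2,1,1]
Step 7: insert hc at [5, 24, 35, 38] -> counters=[0,0,0,0,0,1,0,1,0,0,0,1,2,0,0,1,0,1,0,0,0,2,2,1,1,0,0,1,0,0,1,1,1,2,0,2,0,1,2,0,0,0,2,1,1]
Step 8: delete hzk at [7, 11, 12, 44] -> counters=[0,0,0,0,0,1,0,0,0,0,0,0,1,0,0,1,0,1,0,0,0,2,2,1,1,0,0,1,0,0,1,1,1,2,0,2,0,1,2,0,0,0,2,1,0]
Step 9: delete qd at [12, 15, 21, 43] -> counters=[0,0,0,0,0,1,0,0,0,0,0,0,0,0,0,0,0,1,0,0,0,1,2,1,1,0,0,1,0,0,1,1,1,2,0,2,0,1,2,0,0,0,2,0,0]
Step 10: insert hc at [5, 24, 35, 38] -> counters=[0,0,0,0,0,2,0,0,0,0,0,0,0,0,0,0,0,1,0,0,0,1,2,1,2,0,0,1,0,0,1,1,1,2,0,3,0,1,3,0,0,0,2,0,0]
Step 11: delete nb at [23, 33, 35, 38] -> counters=[0,0,0,0,0,2,0,0,0,0,0,0,0,0,0,0,0,1,0,0,0,1,2,0,2,0,0,1,0,0,1,1,1,1,0,2,0,1,2,0,0,0,2,0,0]
Step 12: delete hc at [5, 24, 35, 38] -> counters=[0,0,0,0,0,1,0,0,0,0,0,0,0,0,0,0,0,1,0,0,0,1,2,0,1,0,0,1,0,0,1,1,1,1,0,1,0,1,1,0,0,0,2,0,0]
Step 13: delete hc at [5, 24, 35, 38] -> counters=[0,0,0,0,0,0,0,0,0,0,0,0,0,0,0,0,0,1,0,0,0,1,2,0,0,0,0,1,0,0,1,1,1,1,0,0,0,1,0,0,0,0,2,0,0]
Step 14: insert nb at [23, 33, 35, 38] -> counters=[0,0,0,0,0,0,0,0,0,0,0,0,0,0,0,0,0,1,0,0,0,1,2,1,0,0,0,1,0,0,1,1,1,2,0,1,0,1,1,0,0,0,2,0,0]
Step 15: delete o at [21, 22, 30, 31] -> counters=[0,0,0,0,0,0,0,0,0,0,0,0,0,0,0,0,0,1,0,0,0,0,1,1,0,0,0,1,0,0,0,0,1,2,0,1,0,1,1,0,0,0,2,0,0]
Step 16: delete x at [27, 32, 37, 42] -> counters=[0,0,0,0,0,0,0,0,0,0,0,0,0,0,0,0,0,1,0,0,0,0,1,1,0,0,0,0,0,0,0,0,0,2,0,1,0,0,1,0,0,0,1,0,0]
Step 17: insert hzk at [7, 11, 12, 44] -> counters=[0,0,0,0,0,0,0,1,0,0,0,1,1,0,0,0,0,1,0,0,0,0,1,1,0,0,0,0,0,0,0,0,0,2,0,1,0,0,1,0,0,0,1,0,1]
Final counters=[0,0,0,0,0,0,0,1,0,0,0,1,1,0,0,0,0,1,0,0,0,0,1,1,0,0,0,0,0,0,0,0,0,2,0,1,0,0,1,0,0,0,1,0,1] -> 11 nonzero

Answer: 11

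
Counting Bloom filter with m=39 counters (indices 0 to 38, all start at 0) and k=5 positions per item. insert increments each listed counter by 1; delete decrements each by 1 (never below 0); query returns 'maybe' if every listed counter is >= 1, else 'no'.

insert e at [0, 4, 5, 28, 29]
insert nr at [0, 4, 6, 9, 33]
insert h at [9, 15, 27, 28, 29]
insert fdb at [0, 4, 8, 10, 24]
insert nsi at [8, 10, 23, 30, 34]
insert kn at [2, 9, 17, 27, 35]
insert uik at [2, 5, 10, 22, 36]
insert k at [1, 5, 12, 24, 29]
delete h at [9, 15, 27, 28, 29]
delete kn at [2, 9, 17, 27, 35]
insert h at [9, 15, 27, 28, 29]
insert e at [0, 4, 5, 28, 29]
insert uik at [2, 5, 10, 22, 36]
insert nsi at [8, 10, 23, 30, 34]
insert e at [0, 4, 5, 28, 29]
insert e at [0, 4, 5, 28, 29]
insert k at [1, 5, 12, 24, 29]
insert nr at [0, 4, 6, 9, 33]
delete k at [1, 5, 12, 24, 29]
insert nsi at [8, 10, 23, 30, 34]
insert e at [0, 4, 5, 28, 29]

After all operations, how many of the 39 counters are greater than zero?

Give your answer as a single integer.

Step 1: insert e at [0, 4, 5, 28, 29] -> counters=[1,0,0,0,1,1,0,0,0,0,0,0,0,0,0,0,0,0,0,0,0,0,0,0,0,0,0,0,1,1,0,0,0,0,0,0,0,0,0]
Step 2: insert nr at [0, 4, 6, 9, 33] -> counters=[2,0,0,0,2,1,1,0,0,1,0,0,0,0,0,0,0,0,0,0,0,0,0,0,0,0,0,0,1,1,0,0,0,1,0,0,0,0,0]
Step 3: insert h at [9, 15, 27, 28, 29] -> counters=[2,0,0,0,2,1,1,0,0,2,0,0,0,0,0,1,0,0,0,0,0,0,0,0,0,0,0,1,2,2,0,0,0,1,0,0,0,0,0]
Step 4: insert fdb at [0, 4, 8, 10, 24] -> counters=[3,0,0,0,3,1,1,0,1,2,1,0,0,0,0,1,0,0,0,0,0,0,0,0,1,0,0,1,2,2,0,0,0,1,0,0,0,0,0]
Step 5: insert nsi at [8, 10, 23, 30, 34] -> counters=[3,0,0,0,3,1,1,0,2,2,2,0,0,0,0,1,0,0,0,0,0,0,0,1,1,0,0,1,2,2,1,0,0,1,1,0,0,0,0]
Step 6: insert kn at [2, 9, 17, 27, 35] -> counters=[3,0,1,0,3,1,1,0,2,3,2,0,0,0,0,1,0,1,0,0,0,0,0,1,1,0,0,2,2,2,1,0,0,1,1,1,0,0,0]
Step 7: insert uik at [2, 5, 10, 22, 36] -> counters=[3,0,2,0,3,2,1,0,2,3,3,0,0,0,0,1,0,1,0,0,0,0,1,1,1,0,0,2,2,2,1,0,0,1,1,1,1,0,0]
Step 8: insert k at [1, 5, 12, 24, 29] -> counters=[3,1,2,0,3,3,1,0,2,3,3,0,1,0,0,1,0,1,0,0,0,0,1,1,2,0,0,2,2,3,1,0,0,1,1,1,1,0,0]
Step 9: delete h at [9, 15, 27, 28, 29] -> counters=[3,1,2,0,3,3,1,0,2,2,3,0,1,0,0,0,0,1,0,0,0,0,1,1,2,0,0,1,1,2,1,0,0,1,1,1,1,0,0]
Step 10: delete kn at [2, 9, 17, 27, 35] -> counters=[3,1,1,0,3,3,1,0,2,1,3,0,1,0,0,0,0,0,0,0,0,0,1,1,2,0,0,0,1,2,1,0,0,1,1,0,1,0,0]
Step 11: insert h at [9, 15, 27, 28, 29] -> counters=[3,1,1,0,3,3,1,0,2,2,3,0,1,0,0,1,0,0,0,0,0,0,1,1,2,0,0,1,2,3,1,0,0,1,1,0,1,0,0]
Step 12: insert e at [0, 4, 5, 28, 29] -> counters=[4,1,1,0,4,4,1,0,2,2,3,0,1,0,0,1,0,0,0,0,0,0,1,1,2,0,0,1,3,4,1,0,0,1,1,0,1,0,0]
Step 13: insert uik at [2, 5, 10, 22, 36] -> counters=[4,1,2,0,4,5,1,0,2,2,4,0,1,0,0,1,0,0,0,0,0,0,2,1,2,0,0,1,3,4,1,0,0,1,1,0,2,0,0]
Step 14: insert nsi at [8, 10, 23, 30, 34] -> counters=[4,1,2,0,4,5,1,0,3,2,5,0,1,0,0,1,0,0,0,0,0,0,2,2,2,0,0,1,3,4,2,0,0,1,2,0,2,0,0]
Step 15: insert e at [0, 4, 5, 28, 29] -> counters=[5,1,2,0,5,6,1,0,3,2,5,0,1,0,0,1,0,0,0,0,0,0,2,2,2,0,0,1,4,5,2,0,0,1,2,0,2,0,0]
Step 16: insert e at [0, 4, 5, 28, 29] -> counters=[6,1,2,0,6,7,1,0,3,2,5,0,1,0,0,1,0,0,0,0,0,0,2,2,2,0,0,1,5,6,2,0,0,1,2,0,2,0,0]
Step 17: insert k at [1, 5, 12, 24, 29] -> counters=[6,2,2,0,6,8,1,0,3,2,5,0,2,0,0,1,0,0,0,0,0,0,2,2,3,0,0,1,5,7,2,0,0,1,2,0,2,0,0]
Step 18: insert nr at [0, 4, 6, 9, 33] -> counters=[7,2,2,0,7,8,2,0,3,3,5,0,2,0,0,1,0,0,0,0,0,0,2,2,3,0,0,1,5,7,2,0,0,2,2,0,2,0,0]
Step 19: delete k at [1, 5, 12, 24, 29] -> counters=[7,1,2,0,7,7,2,0,3,3,5,0,1,0,0,1,0,0,0,0,0,0,2,2,2,0,0,1,5,6,2,0,0,2,2,0,2,0,0]
Step 20: insert nsi at [8, 10, 23, 30, 34] -> counters=[7,1,2,0,7,7,2,0,4,3,6,0,1,0,0,1,0,0,0,0,0,0,2,3,2,0,0,1,5,6,3,0,0,2,3,0,2,0,0]
Step 21: insert e at [0, 4, 5, 28, 29] -> counters=[8,1,2,0,8,8,2,0,4,3,6,0,1,0,0,1,0,0,0,0,0,0,2,3,2,0,0,1,6,7,3,0,0,2,3,0,2,0,0]
Final counters=[8,1,2,0,8,8,2,0,4,3,6,0,1,0,0,1,0,0,0,0,0,0,2,3,2,0,0,1,6,7,3,0,0,2,3,0,2,0,0] -> 21 nonzero

Answer: 21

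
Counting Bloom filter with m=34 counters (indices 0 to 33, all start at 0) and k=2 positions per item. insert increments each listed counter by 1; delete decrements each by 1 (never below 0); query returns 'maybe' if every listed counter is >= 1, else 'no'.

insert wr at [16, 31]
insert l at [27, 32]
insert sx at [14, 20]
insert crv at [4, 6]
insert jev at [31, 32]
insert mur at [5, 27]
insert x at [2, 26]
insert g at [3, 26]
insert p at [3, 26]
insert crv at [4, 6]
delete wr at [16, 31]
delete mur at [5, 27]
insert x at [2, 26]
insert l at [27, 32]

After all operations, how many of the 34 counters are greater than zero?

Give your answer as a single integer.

Step 1: insert wr at [16, 31] -> counters=[0,0,0,0,0,0,0,0,0,0,0,0,0,0,0,0,1,0,0,0,0,0,0,0,0,0,0,0,0,0,0,1,0,0]
Step 2: insert l at [27, 32] -> counters=[0,0,0,0,0,0,0,0,0,0,0,0,0,0,0,0,1,0,0,0,0,0,0,0,0,0,0,1,0,0,0,1,1,0]
Step 3: insert sx at [14, 20] -> counters=[0,0,0,0,0,0,0,0,0,0,0,0,0,0,1,0,1,0,0,0,1,0,0,0,0,0,0,1,0,0,0,1,1,0]
Step 4: insert crv at [4, 6] -> counters=[0,0,0,0,1,0,1,0,0,0,0,0,0,0,1,0,1,0,0,0,1,0,0,0,0,0,0,1,0,0,0,1,1,0]
Step 5: insert jev at [31, 32] -> counters=[0,0,0,0,1,0,1,0,0,0,0,0,0,0,1,0,1,0,0,0,1,0,0,0,0,0,0,1,0,0,0,2,2,0]
Step 6: insert mur at [5, 27] -> counters=[0,0,0,0,1,1,1,0,0,0,0,0,0,0,1,0,1,0,0,0,1,0,0,0,0,0,0,2,0,0,0,2,2,0]
Step 7: insert x at [2, 26] -> counters=[0,0,1,0,1,1,1,0,0,0,0,0,0,0,1,0,1,0,0,0,1,0,0,0,0,0,1,2,0,0,0,2,2,0]
Step 8: insert g at [3, 26] -> counters=[0,0,1,1,1,1,1,0,0,0,0,0,0,0,1,0,1,0,0,0,1,0,0,0,0,0,2,2,0,0,0,2,2,0]
Step 9: insert p at [3, 26] -> counters=[0,0,1,2,1,1,1,0,0,0,0,0,0,0,1,0,1,0,0,0,1,0,0,0,0,0,3,2,0,0,0,2,2,0]
Step 10: insert crv at [4, 6] -> counters=[0,0,1,2,2,1,2,0,0,0,0,0,0,0,1,0,1,0,0,0,1,0,0,0,0,0,3,2,0,0,0,2,2,0]
Step 11: delete wr at [16, 31] -> counters=[0,0,1,2,2,1,2,0,0,0,0,0,0,0,1,0,0,0,0,0,1,0,0,0,0,0,3,2,0,0,0,1,2,0]
Step 12: delete mur at [5, 27] -> counters=[0,0,1,2,2,0,2,0,0,0,0,0,0,0,1,0,0,0,0,0,1,0,0,0,0,0,3,1,0,0,0,1,2,0]
Step 13: insert x at [2, 26] -> counters=[0,0,2,2,2,0,2,0,0,0,0,0,0,0,1,0,0,0,0,0,1,0,0,0,0,0,4,1,0,0,0,1,2,0]
Step 14: insert l at [27, 32] -> counters=[0,0,2,2,2,0,2,0,0,0,0,0,0,0,1,0,0,0,0,0,1,0,0,0,0,0,4,2,0,0,0,1,3,0]
Final counters=[0,0,2,2,2,0,2,0,0,0,0,0,0,0,1,0,0,0,0,0,1,0,0,0,0,0,4,2,0,0,0,1,3,0] -> 10 nonzero

Answer: 10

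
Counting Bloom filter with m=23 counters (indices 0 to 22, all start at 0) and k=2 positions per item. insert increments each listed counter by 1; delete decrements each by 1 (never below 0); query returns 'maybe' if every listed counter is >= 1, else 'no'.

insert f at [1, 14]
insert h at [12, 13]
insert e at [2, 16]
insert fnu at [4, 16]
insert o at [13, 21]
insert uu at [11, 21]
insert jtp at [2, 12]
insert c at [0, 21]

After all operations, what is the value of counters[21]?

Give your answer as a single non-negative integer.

Answer: 3

Derivation:
Step 1: insert f at [1, 14] -> counters=[0,1,0,0,0,0,0,0,0,0,0,0,0,0,1,0,0,0,0,0,0,0,0]
Step 2: insert h at [12, 13] -> counters=[0,1,0,0,0,0,0,0,0,0,0,0,1,1,1,0,0,0,0,0,0,0,0]
Step 3: insert e at [2, 16] -> counters=[0,1,1,0,0,0,0,0,0,0,0,0,1,1,1,0,1,0,0,0,0,0,0]
Step 4: insert fnu at [4, 16] -> counters=[0,1,1,0,1,0,0,0,0,0,0,0,1,1,1,0,2,0,0,0,0,0,0]
Step 5: insert o at [13, 21] -> counters=[0,1,1,0,1,0,0,0,0,0,0,0,1,2,1,0,2,0,0,0,0,1,0]
Step 6: insert uu at [11, 21] -> counters=[0,1,1,0,1,0,0,0,0,0,0,1,1,2,1,0,2,0,0,0,0,2,0]
Step 7: insert jtp at [2, 12] -> counters=[0,1,2,0,1,0,0,0,0,0,0,1,2,2,1,0,2,0,0,0,0,2,0]
Step 8: insert c at [0, 21] -> counters=[1,1,2,0,1,0,0,0,0,0,0,1,2,2,1,0,2,0,0,0,0,3,0]
Final counters=[1,1,2,0,1,0,0,0,0,0,0,1,2,2,1,0,2,0,0,0,0,3,0] -> counters[21]=3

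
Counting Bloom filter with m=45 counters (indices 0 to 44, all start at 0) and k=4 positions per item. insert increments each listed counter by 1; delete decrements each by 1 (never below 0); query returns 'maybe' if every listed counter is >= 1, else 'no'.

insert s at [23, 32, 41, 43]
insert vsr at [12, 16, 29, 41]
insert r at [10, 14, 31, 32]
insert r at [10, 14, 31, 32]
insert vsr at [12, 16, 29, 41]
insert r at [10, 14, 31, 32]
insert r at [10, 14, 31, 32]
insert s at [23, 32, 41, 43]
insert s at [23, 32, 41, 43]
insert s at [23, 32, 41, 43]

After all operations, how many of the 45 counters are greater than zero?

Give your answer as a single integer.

Step 1: insert s at [23, 32, 41, 43] -> counters=[0,0,0,0,0,0,0,0,0,0,0,0,0,0,0,0,0,0,0,0,0,0,0,1,0,0,0,0,0,0,0,0,1,0,0,0,0,0,0,0,0,1,0,1,0]
Step 2: insert vsr at [12, 16, 29, 41] -> counters=[0,0,0,0,0,0,0,0,0,0,0,0,1,0,0,0,1,0,0,0,0,0,0,1,0,0,0,0,0,1,0,0,1,0,0,0,0,0,0,0,0,2,0,1,0]
Step 3: insert r at [10, 14, 31, 32] -> counters=[0,0,0,0,0,0,0,0,0,0,1,0,1,0,1,0,1,0,0,0,0,0,0,1,0,0,0,0,0,1,0,1,2,0,0,0,0,0,0,0,0,2,0,1,0]
Step 4: insert r at [10, 14, 31, 32] -> counters=[0,0,0,0,0,0,0,0,0,0,2,0,1,0,2,0,1,0,0,0,0,0,0,1,0,0,0,0,0,1,0,2,3,0,0,0,0,0,0,0,0,2,0,1,0]
Step 5: insert vsr at [12, 16, 29, 41] -> counters=[0,0,0,0,0,0,0,0,0,0,2,0,2,0,2,0,2,0,0,0,0,0,0,1,0,0,0,0,0,2,0,2,3,0,0,0,0,0,0,0,0,3,0,1,0]
Step 6: insert r at [10, 14, 31, 32] -> counters=[0,0,0,0,0,0,0,0,0,0,3,0,2,0,3,0,2,0,0,0,0,0,0,1,0,0,0,0,0,2,0,3,4,0,0,0,0,0,0,0,0,3,0,1,0]
Step 7: insert r at [10, 14, 31, 32] -> counters=[0,0,0,0,0,0,0,0,0,0,4,0,2,0,4,0,2,0,0,0,0,0,0,1,0,0,0,0,0,2,0,4,5,0,0,0,0,0,0,0,0,3,0,1,0]
Step 8: insert s at [23, 32, 41, 43] -> counters=[0,0,0,0,0,0,0,0,0,0,4,0,2,0,4,0,2,0,0,0,0,0,0,2,0,0,0,0,0,2,0,4,6,0,0,0,0,0,0,0,0,4,0,2,0]
Step 9: insert s at [23, 32, 41, 43] -> counters=[0,0,0,0,0,0,0,0,0,0,4,0,2,0,4,0,2,0,0,0,0,0,0,3,0,0,0,0,0,2,0,4,7,0,0,0,0,0,0,0,0,5,0,3,0]
Step 10: insert s at [23, 32, 41, 43] -> counters=[0,0,0,0,0,0,0,0,0,0,4,0,2,0,4,0,2,0,0,0,0,0,0,4,0,0,0,0,0,2,0,4,8,0,0,0,0,0,0,0,0,6,0,4,0]
Final counters=[0,0,0,0,0,0,0,0,0,0,4,0,2,0,4,0,2,0,0,0,0,0,0,4,0,0,0,0,0,2,0,4,8,0,0,0,0,0,0,0,0,6,0,4,0] -> 10 nonzero

Answer: 10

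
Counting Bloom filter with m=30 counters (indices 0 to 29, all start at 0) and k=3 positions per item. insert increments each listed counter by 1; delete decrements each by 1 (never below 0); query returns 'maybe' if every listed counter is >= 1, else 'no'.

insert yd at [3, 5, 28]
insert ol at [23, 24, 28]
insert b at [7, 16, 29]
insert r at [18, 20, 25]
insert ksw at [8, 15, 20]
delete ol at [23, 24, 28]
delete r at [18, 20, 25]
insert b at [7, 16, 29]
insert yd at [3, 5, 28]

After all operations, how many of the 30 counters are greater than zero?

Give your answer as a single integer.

Answer: 9

Derivation:
Step 1: insert yd at [3, 5, 28] -> counters=[0,0,0,1,0,1,0,0,0,0,0,0,0,0,0,0,0,0,0,0,0,0,0,0,0,0,0,0,1,0]
Step 2: insert ol at [23, 24, 28] -> counters=[0,0,0,1,0,1,0,0,0,0,0,0,0,0,0,0,0,0,0,0,0,0,0,1,1,0,0,0,2,0]
Step 3: insert b at [7, 16, 29] -> counters=[0,0,0,1,0,1,0,1,0,0,0,0,0,0,0,0,1,0,0,0,0,0,0,1,1,0,0,0,2,1]
Step 4: insert r at [18, 20, 25] -> counters=[0,0,0,1,0,1,0,1,0,0,0,0,0,0,0,0,1,0,1,0,1,0,0,1,1,1,0,0,2,1]
Step 5: insert ksw at [8, 15, 20] -> counters=[0,0,0,1,0,1,0,1,1,0,0,0,0,0,0,1,1,0,1,0,2,0,0,1,1,1,0,0,2,1]
Step 6: delete ol at [23, 24, 28] -> counters=[0,0,0,1,0,1,0,1,1,0,0,0,0,0,0,1,1,0,1,0,2,0,0,0,0,1,0,0,1,1]
Step 7: delete r at [18, 20, 25] -> counters=[0,0,0,1,0,1,0,1,1,0,0,0,0,0,0,1,1,0,0,0,1,0,0,0,0,0,0,0,1,1]
Step 8: insert b at [7, 16, 29] -> counters=[0,0,0,1,0,1,0,2,1,0,0,0,0,0,0,1,2,0,0,0,1,0,0,0,0,0,0,0,1,2]
Step 9: insert yd at [3, 5, 28] -> counters=[0,0,0,2,0,2,0,2,1,0,0,0,0,0,0,1,2,0,0,0,1,0,0,0,0,0,0,0,2,2]
Final counters=[0,0,0,2,0,2,0,2,1,0,0,0,0,0,0,1,2,0,0,0,1,0,0,0,0,0,0,0,2,2] -> 9 nonzero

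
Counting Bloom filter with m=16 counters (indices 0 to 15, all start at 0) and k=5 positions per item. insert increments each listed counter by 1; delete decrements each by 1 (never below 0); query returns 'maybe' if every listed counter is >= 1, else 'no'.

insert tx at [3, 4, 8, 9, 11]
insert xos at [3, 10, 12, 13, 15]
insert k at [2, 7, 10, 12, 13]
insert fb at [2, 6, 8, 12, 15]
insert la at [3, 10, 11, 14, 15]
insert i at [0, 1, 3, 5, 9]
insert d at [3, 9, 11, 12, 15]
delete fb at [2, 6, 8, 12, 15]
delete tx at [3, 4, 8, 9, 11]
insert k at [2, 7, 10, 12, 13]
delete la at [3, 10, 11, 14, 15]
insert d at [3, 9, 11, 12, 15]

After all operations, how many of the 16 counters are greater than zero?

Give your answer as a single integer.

Answer: 12

Derivation:
Step 1: insert tx at [3, 4, 8, 9, 11] -> counters=[0,0,0,1,1,0,0,0,1,1,0,1,0,0,0,0]
Step 2: insert xos at [3, 10, 12, 13, 15] -> counters=[0,0,0,2,1,0,0,0,1,1,1,1,1,1,0,1]
Step 3: insert k at [2, 7, 10, 12, 13] -> counters=[0,0,1,2,1,0,0,1,1,1,2,1,2,2,0,1]
Step 4: insert fb at [2, 6, 8, 12, 15] -> counters=[0,0,2,2,1,0,1,1,2,1,2,1,3,2,0,2]
Step 5: insert la at [3, 10, 11, 14, 15] -> counters=[0,0,2,3,1,0,1,1,2,1,3,2,3,2,1,3]
Step 6: insert i at [0, 1, 3, 5, 9] -> counters=[1,1,2,4,1,1,1,1,2,2,3,2,3,2,1,3]
Step 7: insert d at [3, 9, 11, 12, 15] -> counters=[1,1,2,5,1,1,1,1,2,3,3,3,4,2,1,4]
Step 8: delete fb at [2, 6, 8, 12, 15] -> counters=[1,1,1,5,1,1,0,1,1,3,3,3,3,2,1,3]
Step 9: delete tx at [3, 4, 8, 9, 11] -> counters=[1,1,1,4,0,1,0,1,0,2,3,2,3,2,1,3]
Step 10: insert k at [2, 7, 10, 12, 13] -> counters=[1,1,2,4,0,1,0,2,0,2,4,2,4,3,1,3]
Step 11: delete la at [3, 10, 11, 14, 15] -> counters=[1,1,2,3,0,1,0,2,0,2,3,1,4,3,0,2]
Step 12: insert d at [3, 9, 11, 12, 15] -> counters=[1,1,2,4,0,1,0,2,0,3,3,2,5,3,0,3]
Final counters=[1,1,2,4,0,1,0,2,0,3,3,2,5,3,0,3] -> 12 nonzero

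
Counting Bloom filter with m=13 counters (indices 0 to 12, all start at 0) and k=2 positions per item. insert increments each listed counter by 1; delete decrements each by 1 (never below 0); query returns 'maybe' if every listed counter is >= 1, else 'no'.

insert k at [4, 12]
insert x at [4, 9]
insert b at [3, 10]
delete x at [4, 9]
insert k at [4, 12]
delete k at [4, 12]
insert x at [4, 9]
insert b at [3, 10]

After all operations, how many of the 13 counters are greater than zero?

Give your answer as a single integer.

Step 1: insert k at [4, 12] -> counters=[0,0,0,0,1,0,0,0,0,0,0,0,1]
Step 2: insert x at [4, 9] -> counters=[0,0,0,0,2,0,0,0,0,1,0,0,1]
Step 3: insert b at [3, 10] -> counters=[0,0,0,1,2,0,0,0,0,1,1,0,1]
Step 4: delete x at [4, 9] -> counters=[0,0,0,1,1,0,0,0,0,0,1,0,1]
Step 5: insert k at [4, 12] -> counters=[0,0,0,1,2,0,0,0,0,0,1,0,2]
Step 6: delete k at [4, 12] -> counters=[0,0,0,1,1,0,0,0,0,0,1,0,1]
Step 7: insert x at [4, 9] -> counters=[0,0,0,1,2,0,0,0,0,1,1,0,1]
Step 8: insert b at [3, 10] -> counters=[0,0,0,2,2,0,0,0,0,1,2,0,1]
Final counters=[0,0,0,2,2,0,0,0,0,1,2,0,1] -> 5 nonzero

Answer: 5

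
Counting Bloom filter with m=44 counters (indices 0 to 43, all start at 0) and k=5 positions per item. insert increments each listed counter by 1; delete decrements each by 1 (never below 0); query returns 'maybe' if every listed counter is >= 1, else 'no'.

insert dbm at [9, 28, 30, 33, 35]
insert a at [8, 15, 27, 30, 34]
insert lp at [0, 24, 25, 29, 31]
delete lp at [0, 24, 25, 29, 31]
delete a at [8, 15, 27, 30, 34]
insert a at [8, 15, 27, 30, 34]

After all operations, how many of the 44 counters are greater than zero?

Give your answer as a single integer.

Step 1: insert dbm at [9, 28, 30, 33, 35] -> counters=[0,0,0,0,0,0,0,0,0,1,0,0,0,0,0,0,0,0,0,0,0,0,0,0,0,0,0,0,1,0,1,0,0,1,0,1,0,0,0,0,0,0,0,0]
Step 2: insert a at [8, 15, 27, 30, 34] -> counters=[0,0,0,0,0,0,0,0,1,1,0,0,0,0,0,1,0,0,0,0,0,0,0,0,0,0,0,1,1,0,2,0,0,1,1,1,0,0,0,0,0,0,0,0]
Step 3: insert lp at [0, 24, 25, 29, 31] -> counters=[1,0,0,0,0,0,0,0,1,1,0,0,0,0,0,1,0,0,0,0,0,0,0,0,1,1,0,1,1,1,2,1,0,1,1,1,0,0,0,0,0,0,0,0]
Step 4: delete lp at [0, 24, 25, 29, 31] -> counters=[0,0,0,0,0,0,0,0,1,1,0,0,0,0,0,1,0,0,0,0,0,0,0,0,0,0,0,1,1,0,2,0,0,1,1,1,0,0,0,0,0,0,0,0]
Step 5: delete a at [8, 15, 27, 30, 34] -> counters=[0,0,0,0,0,0,0,0,0,1,0,0,0,0,0,0,0,0,0,0,0,0,0,0,0,0,0,0,1,0,1,0,0,1,0,1,0,0,0,0,0,0,0,0]
Step 6: insert a at [8, 15, 27, 30, 34] -> counters=[0,0,0,0,0,0,0,0,1,1,0,0,0,0,0,1,0,0,0,0,0,0,0,0,0,0,0,1,1,0,2,0,0,1,1,1,0,0,0,0,0,0,0,0]
Final counters=[0,0,0,0,0,0,0,0,1,1,0,0,0,0,0,1,0,0,0,0,0,0,0,0,0,0,0,1,1,0,2,0,0,1,1,1,0,0,0,0,0,0,0,0] -> 9 nonzero

Answer: 9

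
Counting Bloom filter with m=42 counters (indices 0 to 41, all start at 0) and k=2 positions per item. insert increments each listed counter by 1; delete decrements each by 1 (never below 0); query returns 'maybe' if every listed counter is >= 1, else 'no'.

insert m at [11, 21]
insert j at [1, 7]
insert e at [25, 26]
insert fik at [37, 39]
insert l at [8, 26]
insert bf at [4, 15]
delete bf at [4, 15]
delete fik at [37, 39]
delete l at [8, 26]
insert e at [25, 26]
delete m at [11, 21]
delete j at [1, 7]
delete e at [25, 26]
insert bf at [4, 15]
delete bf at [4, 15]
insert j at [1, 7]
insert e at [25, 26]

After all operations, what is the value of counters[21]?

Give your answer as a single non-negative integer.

Step 1: insert m at [11, 21] -> counters=[0,0,0,0,0,0,0,0,0,0,0,1,0,0,0,0,0,0,0,0,0,1,0,0,0,0,0,0,0,0,0,0,0,0,0,0,0,0,0,0,0,0]
Step 2: insert j at [1, 7] -> counters=[0,1,0,0,0,0,0,1,0,0,0,1,0,0,0,0,0,0,0,0,0,1,0,0,0,0,0,0,0,0,0,0,0,0,0,0,0,0,0,0,0,0]
Step 3: insert e at [25, 26] -> counters=[0,1,0,0,0,0,0,1,0,0,0,1,0,0,0,0,0,0,0,0,0,1,0,0,0,1,1,0,0,0,0,0,0,0,0,0,0,0,0,0,0,0]
Step 4: insert fik at [37, 39] -> counters=[0,1,0,0,0,0,0,1,0,0,0,1,0,0,0,0,0,0,0,0,0,1,0,0,0,1,1,0,0,0,0,0,0,0,0,0,0,1,0,1,0,0]
Step 5: insert l at [8, 26] -> counters=[0,1,0,0,0,0,0,1,1,0,0,1,0,0,0,0,0,0,0,0,0,1,0,0,0,1,2,0,0,0,0,0,0,0,0,0,0,1,0,1,0,0]
Step 6: insert bf at [4, 15] -> counters=[0,1,0,0,1,0,0,1,1,0,0,1,0,0,0,1,0,0,0,0,0,1,0,0,0,1,2,0,0,0,0,0,0,0,0,0,0,1,0,1,0,0]
Step 7: delete bf at [4, 15] -> counters=[0,1,0,0,0,0,0,1,1,0,0,1,0,0,0,0,0,0,0,0,0,1,0,0,0,1,2,0,0,0,0,0,0,0,0,0,0,1,0,1,0,0]
Step 8: delete fik at [37, 39] -> counters=[0,1,0,0,0,0,0,1,1,0,0,1,0,0,0,0,0,0,0,0,0,1,0,0,0,1,2,0,0,0,0,0,0,0,0,0,0,0,0,0,0,0]
Step 9: delete l at [8, 26] -> counters=[0,1,0,0,0,0,0,1,0,0,0,1,0,0,0,0,0,0,0,0,0,1,0,0,0,1,1,0,0,0,0,0,0,0,0,0,0,0,0,0,0,0]
Step 10: insert e at [25, 26] -> counters=[0,1,0,0,0,0,0,1,0,0,0,1,0,0,0,0,0,0,0,0,0,1,0,0,0,2,2,0,0,0,0,0,0,0,0,0,0,0,0,0,0,0]
Step 11: delete m at [11, 21] -> counters=[0,1,0,0,0,0,0,1,0,0,0,0,0,0,0,0,0,0,0,0,0,0,0,0,0,2,2,0,0,0,0,0,0,0,0,0,0,0,0,0,0,0]
Step 12: delete j at [1, 7] -> counters=[0,0,0,0,0,0,0,0,0,0,0,0,0,0,0,0,0,0,0,0,0,0,0,0,0,2,2,0,0,0,0,0,0,0,0,0,0,0,0,0,0,0]
Step 13: delete e at [25, 26] -> counters=[0,0,0,0,0,0,0,0,0,0,0,0,0,0,0,0,0,0,0,0,0,0,0,0,0,1,1,0,0,0,0,0,0,0,0,0,0,0,0,0,0,0]
Step 14: insert bf at [4, 15] -> counters=[0,0,0,0,1,0,0,0,0,0,0,0,0,0,0,1,0,0,0,0,0,0,0,0,0,1,1,0,0,0,0,0,0,0,0,0,0,0,0,0,0,0]
Step 15: delete bf at [4, 15] -> counters=[0,0,0,0,0,0,0,0,0,0,0,0,0,0,0,0,0,0,0,0,0,0,0,0,0,1,1,0,0,0,0,0,0,0,0,0,0,0,0,0,0,0]
Step 16: insert j at [1, 7] -> counters=[0,1,0,0,0,0,0,1,0,0,0,0,0,0,0,0,0,0,0,0,0,0,0,0,0,1,1,0,0,0,0,0,0,0,0,0,0,0,0,0,0,0]
Step 17: insert e at [25, 26] -> counters=[0,1,0,0,0,0,0,1,0,0,0,0,0,0,0,0,0,0,0,0,0,0,0,0,0,2,2,0,0,0,0,0,0,0,0,0,0,0,0,0,0,0]
Final counters=[0,1,0,0,0,0,0,1,0,0,0,0,0,0,0,0,0,0,0,0,0,0,0,0,0,2,2,0,0,0,0,0,0,0,0,0,0,0,0,0,0,0] -> counters[21]=0

Answer: 0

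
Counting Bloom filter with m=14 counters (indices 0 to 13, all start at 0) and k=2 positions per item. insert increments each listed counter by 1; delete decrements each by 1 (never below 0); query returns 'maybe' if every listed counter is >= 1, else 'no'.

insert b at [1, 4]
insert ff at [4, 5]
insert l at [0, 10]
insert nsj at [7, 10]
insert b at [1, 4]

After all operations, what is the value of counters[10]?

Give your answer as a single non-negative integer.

Answer: 2

Derivation:
Step 1: insert b at [1, 4] -> counters=[0,1,0,0,1,0,0,0,0,0,0,0,0,0]
Step 2: insert ff at [4, 5] -> counters=[0,1,0,0,2,1,0,0,0,0,0,0,0,0]
Step 3: insert l at [0, 10] -> counters=[1,1,0,0,2,1,0,0,0,0,1,0,0,0]
Step 4: insert nsj at [7, 10] -> counters=[1,1,0,0,2,1,0,1,0,0,2,0,0,0]
Step 5: insert b at [1, 4] -> counters=[1,2,0,0,3,1,0,1,0,0,2,0,0,0]
Final counters=[1,2,0,0,3,1,0,1,0,0,2,0,0,0] -> counters[10]=2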